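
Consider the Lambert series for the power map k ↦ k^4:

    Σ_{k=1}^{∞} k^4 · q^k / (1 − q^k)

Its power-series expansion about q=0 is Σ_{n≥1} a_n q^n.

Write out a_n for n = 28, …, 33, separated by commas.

655746, 707282, 872644, 923522, 1118481, 1200644

n=28: 28·1 14·2 7·4 4·7 2·14 1·28  f→[614656+38416+2401+256+16+1]=655746
[q^29] f(29)=707281,f(1)=1 ⇒ 707282
[q^30] f(30)=810000,f(15)=50625,f(10)=10000,f(6)=1296,f(5)=625,f(3)=81,f(2)=16,f(1)=1 ⇒ 872644
n=31: 31·1 1·31  f→[923521+1]=923522
n=32: 32·1 16·2 8·4 4·8 2·16 1·32  f→[1048576+65536+4096+256+16+1]=1118481
n=33: 1·33 3·11 11·3 33·1  f→[1+81+14641+1185921]=1200644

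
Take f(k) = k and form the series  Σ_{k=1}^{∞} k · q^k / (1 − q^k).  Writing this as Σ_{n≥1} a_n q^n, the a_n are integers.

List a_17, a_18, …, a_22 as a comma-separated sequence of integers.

[q^17] f(1)=1,f(17)=17 ⇒ 18
d|18:{1,2,3,6,9,18}  Σf=1+2+3+6+9+18=39
n=19: 1·19 19·1  f→[1+19]=20
q^20  k|20↦f(k): 20:20 10:10 5:5 4:4 2:2 1:1  a_20=42
n=21: 21·1 7·3 3·7 1·21  f→[21+7+3+1]=32
d|22:{1,2,11,22}  Σf=1+2+11+22=36

18, 39, 20, 42, 32, 36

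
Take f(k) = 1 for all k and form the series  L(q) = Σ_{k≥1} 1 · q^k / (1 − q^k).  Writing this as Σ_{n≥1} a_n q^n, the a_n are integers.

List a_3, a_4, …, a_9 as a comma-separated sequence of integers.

n=3: 3·1 1·3  f→[1+1]=2
n=4: 4·1 2·2 1·4  f→[1+1+1]=3
n=5: 1·5 5·1  f→[1+1]=2
n=6: 6·1 3·2 2·3 1·6  f→[1+1+1+1]=4
n=7: 1·7 7·1  f→[1+1]=2
q^8  k|8↦f(k): 1:1 2:1 4:1 8:1  a_8=4
q^9  k|9↦f(k): 1:1 3:1 9:1  a_9=3

2, 3, 2, 4, 2, 4, 3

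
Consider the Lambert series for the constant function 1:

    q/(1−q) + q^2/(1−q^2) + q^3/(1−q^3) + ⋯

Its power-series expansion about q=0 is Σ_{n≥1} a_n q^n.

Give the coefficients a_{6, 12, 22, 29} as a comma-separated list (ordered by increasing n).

4, 6, 4, 2

[q^6] f(1)=1,f(2)=1,f(3)=1,f(6)=1 ⇒ 4
q^12  k|12↦f(k): 12:1 6:1 4:1 3:1 2:1 1:1  a_12=6
[q^22] f(1)=1,f(2)=1,f(11)=1,f(22)=1 ⇒ 4
[q^29] f(29)=1,f(1)=1 ⇒ 2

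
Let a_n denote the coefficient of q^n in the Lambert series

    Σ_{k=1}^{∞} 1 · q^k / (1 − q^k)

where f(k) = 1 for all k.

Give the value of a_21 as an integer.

a_21 = 4

n=21: 21·1 7·3 3·7 1·21  f→[1+1+1+1]=4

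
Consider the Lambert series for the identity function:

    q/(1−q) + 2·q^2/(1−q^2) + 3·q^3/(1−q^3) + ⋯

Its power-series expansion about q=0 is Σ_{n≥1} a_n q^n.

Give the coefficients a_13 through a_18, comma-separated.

14, 24, 24, 31, 18, 39

n=13: 1·13 13·1  f→[1+13]=14
d|14:{1,2,7,14}  Σf=1+2+7+14=24
d|15:{1,3,5,15}  Σf=1+3+5+15=24
d|16:{16,8,4,2,1}  Σf=16+8+4+2+1=31
q^17  k|17↦f(k): 1:1 17:17  a_17=18
[q^18] f(18)=18,f(9)=9,f(6)=6,f(3)=3,f(2)=2,f(1)=1 ⇒ 39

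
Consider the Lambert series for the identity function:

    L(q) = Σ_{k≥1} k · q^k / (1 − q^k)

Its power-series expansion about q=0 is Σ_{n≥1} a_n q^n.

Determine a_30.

a_30 = 72

q^30  k|30↦f(k): 30:30 15:15 10:10 6:6 5:5 3:3 2:2 1:1  a_30=72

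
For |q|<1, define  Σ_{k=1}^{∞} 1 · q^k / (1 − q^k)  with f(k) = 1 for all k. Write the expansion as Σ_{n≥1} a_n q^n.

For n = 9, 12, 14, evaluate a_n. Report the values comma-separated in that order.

[q^9] f(9)=1,f(3)=1,f(1)=1 ⇒ 3
[q^12] f(1)=1,f(2)=1,f(3)=1,f(4)=1,f(6)=1,f(12)=1 ⇒ 6
[q^14] f(14)=1,f(7)=1,f(2)=1,f(1)=1 ⇒ 4

3, 6, 4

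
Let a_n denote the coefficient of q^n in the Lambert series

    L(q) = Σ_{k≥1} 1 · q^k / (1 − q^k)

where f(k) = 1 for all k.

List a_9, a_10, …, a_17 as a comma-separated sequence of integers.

3, 4, 2, 6, 2, 4, 4, 5, 2

n=9: 9·1 3·3 1·9  f→[1+1+1]=3
n=10: 10·1 5·2 2·5 1·10  f→[1+1+1+1]=4
[q^11] f(11)=1,f(1)=1 ⇒ 2
[q^12] f(12)=1,f(6)=1,f(4)=1,f(3)=1,f(2)=1,f(1)=1 ⇒ 6
[q^13] f(1)=1,f(13)=1 ⇒ 2
n=14: 14·1 7·2 2·7 1·14  f→[1+1+1+1]=4
n=15: 1·15 3·5 5·3 15·1  f→[1+1+1+1]=4
[q^16] f(16)=1,f(8)=1,f(4)=1,f(2)=1,f(1)=1 ⇒ 5
n=17: 1·17 17·1  f→[1+1]=2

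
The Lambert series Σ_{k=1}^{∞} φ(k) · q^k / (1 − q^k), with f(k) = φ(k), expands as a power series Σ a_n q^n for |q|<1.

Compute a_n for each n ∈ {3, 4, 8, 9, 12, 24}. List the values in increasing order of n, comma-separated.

n=3: 1·3 3·1  φ→[1+2]=3
n=4: 4·1 2·2 1·4  φ→[2+1+1]=4
[q^8] φ(8)=4,φ(4)=2,φ(2)=1,φ(1)=1 ⇒ 8
d|9:{9,3,1}  Σφ=6+2+1=9
q^12  k|12↦φ(k): 1:1 2:1 3:2 4:2 6:2 12:4  a_12=12
q^24  k|24↦φ(k): 24:8 12:4 8:4 6:2 4:2 3:2 2:1 1:1  a_24=24

3, 4, 8, 9, 12, 24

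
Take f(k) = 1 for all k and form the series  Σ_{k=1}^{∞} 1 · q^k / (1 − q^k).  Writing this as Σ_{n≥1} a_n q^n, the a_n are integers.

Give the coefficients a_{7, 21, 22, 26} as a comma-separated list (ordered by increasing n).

d|7:{1,7}  Σf=1+1=2
n=21: 1·21 3·7 7·3 21·1  f→[1+1+1+1]=4
d|22:{1,2,11,22}  Σf=1+1+1+1=4
[q^26] f(26)=1,f(13)=1,f(2)=1,f(1)=1 ⇒ 4

2, 4, 4, 4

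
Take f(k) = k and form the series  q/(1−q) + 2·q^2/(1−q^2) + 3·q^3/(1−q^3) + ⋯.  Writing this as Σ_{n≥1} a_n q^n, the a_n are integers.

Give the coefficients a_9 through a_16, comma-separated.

n=9: 9·1 3·3 1·9  f→[9+3+1]=13
n=10: 1·10 2·5 5·2 10·1  f→[1+2+5+10]=18
[q^11] f(11)=11,f(1)=1 ⇒ 12
[q^12] f(1)=1,f(2)=2,f(3)=3,f(4)=4,f(6)=6,f(12)=12 ⇒ 28
q^13  k|13↦f(k): 1:1 13:13  a_13=14
d|14:{1,2,7,14}  Σf=1+2+7+14=24
n=15: 15·1 5·3 3·5 1·15  f→[15+5+3+1]=24
[q^16] f(1)=1,f(2)=2,f(4)=4,f(8)=8,f(16)=16 ⇒ 31

13, 18, 12, 28, 14, 24, 24, 31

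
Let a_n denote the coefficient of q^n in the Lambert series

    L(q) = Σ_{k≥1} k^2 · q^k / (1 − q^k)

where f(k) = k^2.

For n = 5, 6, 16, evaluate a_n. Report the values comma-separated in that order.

d|5:{1,5}  Σf=1+25=26
q^6  k|6↦f(k): 6:36 3:9 2:4 1:1  a_6=50
n=16: 1·16 2·8 4·4 8·2 16·1  f→[1+4+16+64+256]=341

26, 50, 341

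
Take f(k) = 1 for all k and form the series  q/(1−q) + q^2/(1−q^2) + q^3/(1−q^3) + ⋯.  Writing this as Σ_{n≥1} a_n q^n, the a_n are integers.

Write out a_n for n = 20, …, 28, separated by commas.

6, 4, 4, 2, 8, 3, 4, 4, 6

q^20  k|20↦f(k): 1:1 2:1 4:1 5:1 10:1 20:1  a_20=6
q^21  k|21↦f(k): 1:1 3:1 7:1 21:1  a_21=4
n=22: 22·1 11·2 2·11 1·22  f→[1+1+1+1]=4
[q^23] f(1)=1,f(23)=1 ⇒ 2
d|24:{24,12,8,6,4,3,2,1}  Σf=1+1+1+1+1+1+1+1=8
n=25: 25·1 5·5 1·25  f→[1+1+1]=3
[q^26] f(26)=1,f(13)=1,f(2)=1,f(1)=1 ⇒ 4
d|27:{27,9,3,1}  Σf=1+1+1+1=4
n=28: 1·28 2·14 4·7 7·4 14·2 28·1  f→[1+1+1+1+1+1]=6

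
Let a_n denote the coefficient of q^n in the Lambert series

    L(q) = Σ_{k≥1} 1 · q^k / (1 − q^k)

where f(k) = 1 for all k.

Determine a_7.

a_7 = 2

n=7: 1·7 7·1  f→[1+1]=2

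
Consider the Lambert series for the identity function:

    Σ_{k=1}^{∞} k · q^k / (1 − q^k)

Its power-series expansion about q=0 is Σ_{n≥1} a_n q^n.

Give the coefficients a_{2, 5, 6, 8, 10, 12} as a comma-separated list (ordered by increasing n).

d|2:{1,2}  Σf=1+2=3
[q^5] f(5)=5,f(1)=1 ⇒ 6
[q^6] f(6)=6,f(3)=3,f(2)=2,f(1)=1 ⇒ 12
n=8: 8·1 4·2 2·4 1·8  f→[8+4+2+1]=15
[q^10] f(10)=10,f(5)=5,f(2)=2,f(1)=1 ⇒ 18
q^12  k|12↦f(k): 1:1 2:2 3:3 4:4 6:6 12:12  a_12=28

3, 6, 12, 15, 18, 28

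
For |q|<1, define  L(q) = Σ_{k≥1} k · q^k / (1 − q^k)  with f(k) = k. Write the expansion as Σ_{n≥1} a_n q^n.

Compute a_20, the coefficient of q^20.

a_20 = 42

[q^20] f(20)=20,f(10)=10,f(5)=5,f(4)=4,f(2)=2,f(1)=1 ⇒ 42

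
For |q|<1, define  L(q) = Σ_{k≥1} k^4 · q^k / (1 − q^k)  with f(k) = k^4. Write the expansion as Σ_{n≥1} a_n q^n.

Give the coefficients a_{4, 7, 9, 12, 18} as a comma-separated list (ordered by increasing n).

n=4: 1·4 2·2 4·1  f→[1+16+256]=273
q^7  k|7↦f(k): 7:2401 1:1  a_7=2402
q^9  k|9↦f(k): 1:1 3:81 9:6561  a_9=6643
n=12: 12·1 6·2 4·3 3·4 2·6 1·12  f→[20736+1296+256+81+16+1]=22386
d|18:{18,9,6,3,2,1}  Σf=104976+6561+1296+81+16+1=112931

273, 2402, 6643, 22386, 112931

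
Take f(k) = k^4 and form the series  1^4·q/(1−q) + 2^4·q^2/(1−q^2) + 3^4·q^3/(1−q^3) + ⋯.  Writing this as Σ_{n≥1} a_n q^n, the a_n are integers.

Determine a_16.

q^16  k|16↦f(k): 1:1 2:16 4:256 8:4096 16:65536  a_16=69905

a_16 = 69905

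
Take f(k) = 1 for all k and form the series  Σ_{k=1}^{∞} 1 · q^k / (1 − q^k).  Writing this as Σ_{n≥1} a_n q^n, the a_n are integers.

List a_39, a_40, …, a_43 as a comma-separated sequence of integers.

d|39:{1,3,13,39}  Σf=1+1+1+1=4
d|40:{1,2,4,5,8,10,20,40}  Σf=1+1+1+1+1+1+1+1=8
q^41  k|41↦f(k): 41:1 1:1  a_41=2
q^42  k|42↦f(k): 1:1 2:1 3:1 6:1 7:1 14:1 21:1 42:1  a_42=8
q^43  k|43↦f(k): 1:1 43:1  a_43=2

4, 8, 2, 8, 2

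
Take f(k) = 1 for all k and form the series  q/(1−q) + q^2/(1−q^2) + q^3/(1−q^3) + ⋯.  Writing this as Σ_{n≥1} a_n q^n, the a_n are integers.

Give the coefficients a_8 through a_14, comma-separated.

4, 3, 4, 2, 6, 2, 4

[q^8] f(1)=1,f(2)=1,f(4)=1,f(8)=1 ⇒ 4
n=9: 9·1 3·3 1·9  f→[1+1+1]=3
[q^10] f(1)=1,f(2)=1,f(5)=1,f(10)=1 ⇒ 4
q^11  k|11↦f(k): 1:1 11:1  a_11=2
d|12:{12,6,4,3,2,1}  Σf=1+1+1+1+1+1=6
n=13: 1·13 13·1  f→[1+1]=2
[q^14] f(1)=1,f(2)=1,f(7)=1,f(14)=1 ⇒ 4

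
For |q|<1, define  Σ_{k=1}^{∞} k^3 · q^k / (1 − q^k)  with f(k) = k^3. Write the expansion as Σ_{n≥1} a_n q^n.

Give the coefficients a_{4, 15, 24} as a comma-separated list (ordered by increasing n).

73, 3528, 16380

n=4: 4·1 2·2 1·4  f→[64+8+1]=73
d|15:{15,5,3,1}  Σf=3375+125+27+1=3528
[q^24] f(1)=1,f(2)=8,f(3)=27,f(4)=64,f(6)=216,f(8)=512,f(12)=1728,f(24)=13824 ⇒ 16380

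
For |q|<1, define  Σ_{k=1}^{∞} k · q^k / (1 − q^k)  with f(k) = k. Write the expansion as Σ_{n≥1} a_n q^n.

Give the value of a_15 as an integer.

a_15 = 24

q^15  k|15↦f(k): 15:15 5:5 3:3 1:1  a_15=24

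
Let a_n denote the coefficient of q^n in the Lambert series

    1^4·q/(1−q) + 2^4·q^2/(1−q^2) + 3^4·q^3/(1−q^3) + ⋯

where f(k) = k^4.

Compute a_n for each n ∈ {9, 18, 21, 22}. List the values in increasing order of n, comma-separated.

d|9:{1,3,9}  Σf=1+81+6561=6643
n=18: 1·18 2·9 3·6 6·3 9·2 18·1  f→[1+16+81+1296+6561+104976]=112931
n=21: 21·1 7·3 3·7 1·21  f→[194481+2401+81+1]=196964
n=22: 22·1 11·2 2·11 1·22  f→[234256+14641+16+1]=248914

6643, 112931, 196964, 248914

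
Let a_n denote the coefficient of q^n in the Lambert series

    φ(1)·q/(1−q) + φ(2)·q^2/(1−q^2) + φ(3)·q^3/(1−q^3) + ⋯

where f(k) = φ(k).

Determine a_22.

[q^22] φ(22)=10,φ(11)=10,φ(2)=1,φ(1)=1 ⇒ 22

a_22 = 22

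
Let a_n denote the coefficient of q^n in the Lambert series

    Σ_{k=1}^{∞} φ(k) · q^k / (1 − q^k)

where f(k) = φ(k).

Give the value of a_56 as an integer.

[q^56] φ(56)=24,φ(28)=12,φ(14)=6,φ(8)=4,φ(7)=6,φ(4)=2,φ(2)=1,φ(1)=1 ⇒ 56

a_56 = 56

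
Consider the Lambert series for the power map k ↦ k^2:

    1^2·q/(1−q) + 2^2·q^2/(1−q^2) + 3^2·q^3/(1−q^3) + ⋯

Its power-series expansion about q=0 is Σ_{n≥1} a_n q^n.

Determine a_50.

a_50 = 3255

q^50  k|50↦f(k): 50:2500 25:625 10:100 5:25 2:4 1:1  a_50=3255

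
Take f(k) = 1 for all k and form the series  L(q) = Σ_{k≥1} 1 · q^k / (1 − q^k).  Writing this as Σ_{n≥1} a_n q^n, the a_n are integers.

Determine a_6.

d|6:{1,2,3,6}  Σf=1+1+1+1=4

a_6 = 4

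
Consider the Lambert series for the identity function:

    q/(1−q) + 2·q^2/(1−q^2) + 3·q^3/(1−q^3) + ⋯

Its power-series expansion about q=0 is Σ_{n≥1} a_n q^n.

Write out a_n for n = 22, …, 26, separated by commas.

[q^22] f(1)=1,f(2)=2,f(11)=11,f(22)=22 ⇒ 36
d|23:{1,23}  Σf=1+23=24
n=24: 1·24 2·12 3·8 4·6 6·4 8·3 12·2 24·1  f→[1+2+3+4+6+8+12+24]=60
q^25  k|25↦f(k): 1:1 5:5 25:25  a_25=31
q^26  k|26↦f(k): 1:1 2:2 13:13 26:26  a_26=42

36, 24, 60, 31, 42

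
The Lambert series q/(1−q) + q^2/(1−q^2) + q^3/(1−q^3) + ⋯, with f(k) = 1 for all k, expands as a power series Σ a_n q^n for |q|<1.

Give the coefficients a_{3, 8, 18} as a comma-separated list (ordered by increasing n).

2, 4, 6

d|3:{3,1}  Σf=1+1=2
n=8: 1·8 2·4 4·2 8·1  f→[1+1+1+1]=4
n=18: 18·1 9·2 6·3 3·6 2·9 1·18  f→[1+1+1+1+1+1]=6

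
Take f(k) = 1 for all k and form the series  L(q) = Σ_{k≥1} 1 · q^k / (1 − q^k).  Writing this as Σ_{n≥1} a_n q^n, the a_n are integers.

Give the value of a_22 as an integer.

a_22 = 4

d|22:{1,2,11,22}  Σf=1+1+1+1=4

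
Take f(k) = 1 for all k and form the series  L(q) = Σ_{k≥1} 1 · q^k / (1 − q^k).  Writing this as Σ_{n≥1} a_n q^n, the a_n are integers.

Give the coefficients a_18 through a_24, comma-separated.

6, 2, 6, 4, 4, 2, 8

[q^18] f(18)=1,f(9)=1,f(6)=1,f(3)=1,f(2)=1,f(1)=1 ⇒ 6
q^19  k|19↦f(k): 1:1 19:1  a_19=2
q^20  k|20↦f(k): 1:1 2:1 4:1 5:1 10:1 20:1  a_20=6
d|21:{21,7,3,1}  Σf=1+1+1+1=4
[q^22] f(22)=1,f(11)=1,f(2)=1,f(1)=1 ⇒ 4
d|23:{23,1}  Σf=1+1=2
q^24  k|24↦f(k): 24:1 12:1 8:1 6:1 4:1 3:1 2:1 1:1  a_24=8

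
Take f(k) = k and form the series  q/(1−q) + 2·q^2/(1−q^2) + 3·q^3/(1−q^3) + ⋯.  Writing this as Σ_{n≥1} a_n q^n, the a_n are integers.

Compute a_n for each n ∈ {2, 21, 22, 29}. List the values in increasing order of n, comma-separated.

q^2  k|2↦f(k): 2:2 1:1  a_2=3
n=21: 1·21 3·7 7·3 21·1  f→[1+3+7+21]=32
n=22: 1·22 2·11 11·2 22·1  f→[1+2+11+22]=36
n=29: 1·29 29·1  f→[1+29]=30

3, 32, 36, 30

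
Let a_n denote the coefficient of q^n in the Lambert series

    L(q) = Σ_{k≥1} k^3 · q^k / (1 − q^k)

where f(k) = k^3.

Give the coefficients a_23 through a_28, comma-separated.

[q^23] f(1)=1,f(23)=12167 ⇒ 12168
n=24: 24·1 12·2 8·3 6·4 4·6 3·8 2·12 1·24  f→[13824+1728+512+216+64+27+8+1]=16380
[q^25] f(1)=1,f(5)=125,f(25)=15625 ⇒ 15751
q^26  k|26↦f(k): 1:1 2:8 13:2197 26:17576  a_26=19782
d|27:{27,9,3,1}  Σf=19683+729+27+1=20440
[q^28] f(1)=1,f(2)=8,f(4)=64,f(7)=343,f(14)=2744,f(28)=21952 ⇒ 25112

12168, 16380, 15751, 19782, 20440, 25112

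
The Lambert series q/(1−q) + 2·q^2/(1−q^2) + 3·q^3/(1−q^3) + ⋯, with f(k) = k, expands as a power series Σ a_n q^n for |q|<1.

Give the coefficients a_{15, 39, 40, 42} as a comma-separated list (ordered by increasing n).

24, 56, 90, 96

d|15:{15,5,3,1}  Σf=15+5+3+1=24
[q^39] f(1)=1,f(3)=3,f(13)=13,f(39)=39 ⇒ 56
[q^40] f(40)=40,f(20)=20,f(10)=10,f(8)=8,f(5)=5,f(4)=4,f(2)=2,f(1)=1 ⇒ 90
n=42: 1·42 2·21 3·14 6·7 7·6 14·3 21·2 42·1  f→[1+2+3+6+7+14+21+42]=96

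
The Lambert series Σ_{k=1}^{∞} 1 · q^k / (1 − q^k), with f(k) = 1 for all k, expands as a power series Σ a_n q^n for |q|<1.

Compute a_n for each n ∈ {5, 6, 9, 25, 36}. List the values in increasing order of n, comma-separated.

q^5  k|5↦f(k): 1:1 5:1  a_5=2
[q^6] f(6)=1,f(3)=1,f(2)=1,f(1)=1 ⇒ 4
d|9:{9,3,1}  Σf=1+1+1=3
n=25: 1·25 5·5 25·1  f→[1+1+1]=3
d|36:{1,2,3,4,6,9,12,18,36}  Σf=1+1+1+1+1+1+1+1+1=9

2, 4, 3, 3, 9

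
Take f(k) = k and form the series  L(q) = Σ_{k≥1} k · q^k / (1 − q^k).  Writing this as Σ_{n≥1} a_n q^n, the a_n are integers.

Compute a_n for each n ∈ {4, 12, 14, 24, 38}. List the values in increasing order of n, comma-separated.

7, 28, 24, 60, 60

n=4: 1·4 2·2 4·1  f→[1+2+4]=7
d|12:{12,6,4,3,2,1}  Σf=12+6+4+3+2+1=28
d|14:{14,7,2,1}  Σf=14+7+2+1=24
q^24  k|24↦f(k): 1:1 2:2 3:3 4:4 6:6 8:8 12:12 24:24  a_24=60
n=38: 1·38 2·19 19·2 38·1  f→[1+2+19+38]=60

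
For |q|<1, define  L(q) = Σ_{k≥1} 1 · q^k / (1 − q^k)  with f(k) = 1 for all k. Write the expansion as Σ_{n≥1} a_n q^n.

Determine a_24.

a_24 = 8

[q^24] f(24)=1,f(12)=1,f(8)=1,f(6)=1,f(4)=1,f(3)=1,f(2)=1,f(1)=1 ⇒ 8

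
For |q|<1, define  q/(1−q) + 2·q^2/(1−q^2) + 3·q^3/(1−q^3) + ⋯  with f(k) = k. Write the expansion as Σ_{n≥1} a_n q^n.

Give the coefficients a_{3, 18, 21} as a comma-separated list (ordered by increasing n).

4, 39, 32

q^3  k|3↦f(k): 3:3 1:1  a_3=4
[q^18] f(1)=1,f(2)=2,f(3)=3,f(6)=6,f(9)=9,f(18)=18 ⇒ 39
[q^21] f(21)=21,f(7)=7,f(3)=3,f(1)=1 ⇒ 32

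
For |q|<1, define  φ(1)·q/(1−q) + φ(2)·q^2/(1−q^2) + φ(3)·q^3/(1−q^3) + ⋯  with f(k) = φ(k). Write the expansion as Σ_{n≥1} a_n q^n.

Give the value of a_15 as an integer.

q^15  k|15↦φ(k): 15:8 5:4 3:2 1:1  a_15=15

a_15 = 15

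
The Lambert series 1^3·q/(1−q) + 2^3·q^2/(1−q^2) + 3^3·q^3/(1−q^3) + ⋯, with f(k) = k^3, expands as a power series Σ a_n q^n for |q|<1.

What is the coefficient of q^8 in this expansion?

n=8: 8·1 4·2 2·4 1·8  f→[512+64+8+1]=585

a_8 = 585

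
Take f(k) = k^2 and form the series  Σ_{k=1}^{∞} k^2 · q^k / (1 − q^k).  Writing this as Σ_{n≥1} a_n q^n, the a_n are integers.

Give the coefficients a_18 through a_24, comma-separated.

d|18:{1,2,3,6,9,18}  Σf=1+4+9+36+81+324=455
q^19  k|19↦f(k): 19:361 1:1  a_19=362
q^20  k|20↦f(k): 1:1 2:4 4:16 5:25 10:100 20:400  a_20=546
d|21:{1,3,7,21}  Σf=1+9+49+441=500
d|22:{22,11,2,1}  Σf=484+121+4+1=610
q^23  k|23↦f(k): 23:529 1:1  a_23=530
q^24  k|24↦f(k): 24:576 12:144 8:64 6:36 4:16 3:9 2:4 1:1  a_24=850

455, 362, 546, 500, 610, 530, 850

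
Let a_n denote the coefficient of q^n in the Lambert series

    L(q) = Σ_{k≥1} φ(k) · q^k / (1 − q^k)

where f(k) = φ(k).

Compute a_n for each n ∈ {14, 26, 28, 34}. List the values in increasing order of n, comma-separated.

n=14: 1·14 2·7 7·2 14·1  φ→[1+1+6+6]=14
d|26:{26,13,2,1}  Σφ=12+12+1+1=26
q^28  k|28↦φ(k): 1:1 2:1 4:2 7:6 14:6 28:12  a_28=28
n=34: 34·1 17·2 2·17 1·34  φ→[16+16+1+1]=34

14, 26, 28, 34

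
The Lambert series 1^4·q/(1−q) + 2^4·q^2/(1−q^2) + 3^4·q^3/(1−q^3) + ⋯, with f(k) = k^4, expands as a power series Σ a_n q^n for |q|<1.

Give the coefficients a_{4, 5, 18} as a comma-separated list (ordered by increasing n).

q^4  k|4↦f(k): 4:256 2:16 1:1  a_4=273
n=5: 1·5 5·1  f→[1+625]=626
[q^18] f(18)=104976,f(9)=6561,f(6)=1296,f(3)=81,f(2)=16,f(1)=1 ⇒ 112931

273, 626, 112931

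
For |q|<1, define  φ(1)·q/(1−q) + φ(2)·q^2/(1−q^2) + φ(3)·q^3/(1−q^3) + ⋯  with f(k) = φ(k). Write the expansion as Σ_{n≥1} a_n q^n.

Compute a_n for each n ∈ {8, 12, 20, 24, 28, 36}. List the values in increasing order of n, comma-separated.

n=8: 1·8 2·4 4·2 8·1  φ→[1+1+2+4]=8
d|12:{1,2,3,4,6,12}  Σφ=1+1+2+2+2+4=12
[q^20] φ(1)=1,φ(2)=1,φ(4)=2,φ(5)=4,φ(10)=4,φ(20)=8 ⇒ 20
[q^24] φ(24)=8,φ(12)=4,φ(8)=4,φ(6)=2,φ(4)=2,φ(3)=2,φ(2)=1,φ(1)=1 ⇒ 24
q^28  k|28↦φ(k): 28:12 14:6 7:6 4:2 2:1 1:1  a_28=28
d|36:{36,18,12,9,6,4,3,2,1}  Σφ=12+6+4+6+2+2+2+1+1=36

8, 12, 20, 24, 28, 36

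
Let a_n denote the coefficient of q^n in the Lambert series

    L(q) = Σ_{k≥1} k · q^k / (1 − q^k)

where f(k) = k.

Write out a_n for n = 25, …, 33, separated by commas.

31, 42, 40, 56, 30, 72, 32, 63, 48

q^25  k|25↦f(k): 25:25 5:5 1:1  a_25=31
d|26:{1,2,13,26}  Σf=1+2+13+26=42
d|27:{27,9,3,1}  Σf=27+9+3+1=40
d|28:{1,2,4,7,14,28}  Σf=1+2+4+7+14+28=56
[q^29] f(29)=29,f(1)=1 ⇒ 30
[q^30] f(1)=1,f(2)=2,f(3)=3,f(5)=5,f(6)=6,f(10)=10,f(15)=15,f(30)=30 ⇒ 72
[q^31] f(31)=31,f(1)=1 ⇒ 32
[q^32] f(32)=32,f(16)=16,f(8)=8,f(4)=4,f(2)=2,f(1)=1 ⇒ 63
d|33:{33,11,3,1}  Σf=33+11+3+1=48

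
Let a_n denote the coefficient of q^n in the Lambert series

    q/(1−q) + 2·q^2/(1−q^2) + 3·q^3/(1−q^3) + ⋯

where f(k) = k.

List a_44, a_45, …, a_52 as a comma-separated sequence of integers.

84, 78, 72, 48, 124, 57, 93, 72, 98

d|44:{44,22,11,4,2,1}  Σf=44+22+11+4+2+1=84
n=45: 45·1 15·3 9·5 5·9 3·15 1·45  f→[45+15+9+5+3+1]=78
q^46  k|46↦f(k): 46:46 23:23 2:2 1:1  a_46=72
q^47  k|47↦f(k): 47:47 1:1  a_47=48
[q^48] f(48)=48,f(24)=24,f(16)=16,f(12)=12,f(8)=8,f(6)=6,f(4)=4,f(3)=3,f(2)=2,f(1)=1 ⇒ 124
n=49: 1·49 7·7 49·1  f→[1+7+49]=57
q^50  k|50↦f(k): 1:1 2:2 5:5 10:10 25:25 50:50  a_50=93
d|51:{51,17,3,1}  Σf=51+17+3+1=72
q^52  k|52↦f(k): 1:1 2:2 4:4 13:13 26:26 52:52  a_52=98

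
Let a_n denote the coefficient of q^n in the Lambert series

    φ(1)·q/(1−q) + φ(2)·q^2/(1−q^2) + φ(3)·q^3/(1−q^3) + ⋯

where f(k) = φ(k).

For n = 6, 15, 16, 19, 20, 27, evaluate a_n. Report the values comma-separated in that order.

d|6:{1,2,3,6}  Σφ=1+1+2+2=6
n=15: 15·1 5·3 3·5 1·15  φ→[8+4+2+1]=15
[q^16] φ(1)=1,φ(2)=1,φ(4)=2,φ(8)=4,φ(16)=8 ⇒ 16
d|19:{1,19}  Σφ=1+18=19
d|20:{20,10,5,4,2,1}  Σφ=8+4+4+2+1+1=20
[q^27] φ(27)=18,φ(9)=6,φ(3)=2,φ(1)=1 ⇒ 27

6, 15, 16, 19, 20, 27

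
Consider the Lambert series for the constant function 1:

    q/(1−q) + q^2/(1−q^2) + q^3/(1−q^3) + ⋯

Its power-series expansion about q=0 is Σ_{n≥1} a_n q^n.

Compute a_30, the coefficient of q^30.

[q^30] f(1)=1,f(2)=1,f(3)=1,f(5)=1,f(6)=1,f(10)=1,f(15)=1,f(30)=1 ⇒ 8

a_30 = 8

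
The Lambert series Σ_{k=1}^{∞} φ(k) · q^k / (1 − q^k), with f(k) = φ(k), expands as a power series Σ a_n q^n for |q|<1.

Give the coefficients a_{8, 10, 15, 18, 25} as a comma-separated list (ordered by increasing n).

q^8  k|8↦φ(k): 1:1 2:1 4:2 8:4  a_8=8
d|10:{1,2,5,10}  Σφ=1+1+4+4=10
[q^15] φ(1)=1,φ(3)=2,φ(5)=4,φ(15)=8 ⇒ 15
n=18: 1·18 2·9 3·6 6·3 9·2 18·1  φ→[1+1+2+2+6+6]=18
[q^25] φ(25)=20,φ(5)=4,φ(1)=1 ⇒ 25

8, 10, 15, 18, 25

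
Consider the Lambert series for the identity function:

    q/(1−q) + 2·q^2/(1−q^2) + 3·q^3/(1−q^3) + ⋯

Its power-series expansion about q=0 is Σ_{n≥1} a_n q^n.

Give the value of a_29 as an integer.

d|29:{1,29}  Σf=1+29=30

a_29 = 30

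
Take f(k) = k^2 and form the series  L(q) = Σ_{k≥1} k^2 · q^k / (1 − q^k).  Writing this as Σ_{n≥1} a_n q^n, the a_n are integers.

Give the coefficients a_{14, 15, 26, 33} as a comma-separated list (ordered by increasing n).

[q^14] f(1)=1,f(2)=4,f(7)=49,f(14)=196 ⇒ 250
d|15:{1,3,5,15}  Σf=1+9+25+225=260
d|26:{26,13,2,1}  Σf=676+169+4+1=850
q^33  k|33↦f(k): 33:1089 11:121 3:9 1:1  a_33=1220

250, 260, 850, 1220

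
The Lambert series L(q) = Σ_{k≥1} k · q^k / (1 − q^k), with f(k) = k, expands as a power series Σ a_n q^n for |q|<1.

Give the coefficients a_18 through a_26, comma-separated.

39, 20, 42, 32, 36, 24, 60, 31, 42

d|18:{1,2,3,6,9,18}  Σf=1+2+3+6+9+18=39
[q^19] f(19)=19,f(1)=1 ⇒ 20
q^20  k|20↦f(k): 1:1 2:2 4:4 5:5 10:10 20:20  a_20=42
d|21:{21,7,3,1}  Σf=21+7+3+1=32
q^22  k|22↦f(k): 1:1 2:2 11:11 22:22  a_22=36
n=23: 1·23 23·1  f→[1+23]=24
[q^24] f(1)=1,f(2)=2,f(3)=3,f(4)=4,f(6)=6,f(8)=8,f(12)=12,f(24)=24 ⇒ 60
[q^25] f(1)=1,f(5)=5,f(25)=25 ⇒ 31
[q^26] f(26)=26,f(13)=13,f(2)=2,f(1)=1 ⇒ 42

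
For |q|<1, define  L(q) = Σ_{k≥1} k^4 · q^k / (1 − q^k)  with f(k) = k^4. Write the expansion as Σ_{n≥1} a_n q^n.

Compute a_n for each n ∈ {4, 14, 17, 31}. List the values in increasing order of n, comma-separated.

d|4:{4,2,1}  Σf=256+16+1=273
q^14  k|14↦f(k): 14:38416 7:2401 2:16 1:1  a_14=40834
d|17:{17,1}  Σf=83521+1=83522
[q^31] f(1)=1,f(31)=923521 ⇒ 923522

273, 40834, 83522, 923522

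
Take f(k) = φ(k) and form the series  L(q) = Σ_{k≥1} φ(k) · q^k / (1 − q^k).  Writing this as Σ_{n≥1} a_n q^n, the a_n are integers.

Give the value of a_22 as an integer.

n=22: 1·22 2·11 11·2 22·1  φ→[1+1+10+10]=22

a_22 = 22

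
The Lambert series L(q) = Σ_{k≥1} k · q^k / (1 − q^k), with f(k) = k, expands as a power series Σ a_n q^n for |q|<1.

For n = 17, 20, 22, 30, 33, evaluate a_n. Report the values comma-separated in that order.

[q^17] f(1)=1,f(17)=17 ⇒ 18
q^20  k|20↦f(k): 20:20 10:10 5:5 4:4 2:2 1:1  a_20=42
n=22: 22·1 11·2 2·11 1·22  f→[22+11+2+1]=36
[q^30] f(30)=30,f(15)=15,f(10)=10,f(6)=6,f(5)=5,f(3)=3,f(2)=2,f(1)=1 ⇒ 72
d|33:{1,3,11,33}  Σf=1+3+11+33=48

18, 42, 36, 72, 48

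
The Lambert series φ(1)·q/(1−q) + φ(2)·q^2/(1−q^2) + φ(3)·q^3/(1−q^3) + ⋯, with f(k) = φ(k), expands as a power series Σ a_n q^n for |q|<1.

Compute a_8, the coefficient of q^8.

n=8: 8·1 4·2 2·4 1·8  φ→[4+2+1+1]=8

a_8 = 8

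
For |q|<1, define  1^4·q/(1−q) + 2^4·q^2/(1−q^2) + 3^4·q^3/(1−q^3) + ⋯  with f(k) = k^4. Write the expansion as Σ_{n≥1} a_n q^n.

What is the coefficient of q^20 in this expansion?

a_20 = 170898

d|20:{1,2,4,5,10,20}  Σf=1+16+256+625+10000+160000=170898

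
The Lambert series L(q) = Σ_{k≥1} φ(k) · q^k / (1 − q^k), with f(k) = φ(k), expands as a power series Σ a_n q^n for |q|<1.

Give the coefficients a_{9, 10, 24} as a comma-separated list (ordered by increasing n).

n=9: 9·1 3·3 1·9  φ→[6+2+1]=9
n=10: 10·1 5·2 2·5 1·10  φ→[4+4+1+1]=10
q^24  k|24↦φ(k): 1:1 2:1 3:2 4:2 6:2 8:4 12:4 24:8  a_24=24

9, 10, 24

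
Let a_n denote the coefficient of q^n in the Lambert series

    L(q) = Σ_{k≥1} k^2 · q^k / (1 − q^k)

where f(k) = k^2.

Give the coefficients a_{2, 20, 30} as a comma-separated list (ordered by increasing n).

[q^2] f(2)=4,f(1)=1 ⇒ 5
q^20  k|20↦f(k): 1:1 2:4 4:16 5:25 10:100 20:400  a_20=546
q^30  k|30↦f(k): 30:900 15:225 10:100 6:36 5:25 3:9 2:4 1:1  a_30=1300

5, 546, 1300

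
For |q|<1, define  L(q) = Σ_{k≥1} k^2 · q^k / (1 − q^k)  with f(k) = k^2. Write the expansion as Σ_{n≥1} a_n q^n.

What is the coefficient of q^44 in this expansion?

[q^44] f(44)=1936,f(22)=484,f(11)=121,f(4)=16,f(2)=4,f(1)=1 ⇒ 2562

a_44 = 2562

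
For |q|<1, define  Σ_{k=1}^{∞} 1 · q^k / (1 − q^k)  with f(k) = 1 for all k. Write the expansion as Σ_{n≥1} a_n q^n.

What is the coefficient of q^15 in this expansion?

[q^15] f(1)=1,f(3)=1,f(5)=1,f(15)=1 ⇒ 4

a_15 = 4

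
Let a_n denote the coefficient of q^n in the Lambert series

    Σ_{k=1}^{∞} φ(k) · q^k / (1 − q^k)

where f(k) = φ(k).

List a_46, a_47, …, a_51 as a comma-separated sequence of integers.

n=46: 1·46 2·23 23·2 46·1  φ→[1+1+22+22]=46
q^47  k|47↦φ(k): 1:1 47:46  a_47=47
q^48  k|48↦φ(k): 1:1 2:1 3:2 4:2 6:2 8:4 12:4 16:8 24:8 48:16  a_48=48
[q^49] φ(49)=42,φ(7)=6,φ(1)=1 ⇒ 49
q^50  k|50↦φ(k): 50:20 25:20 10:4 5:4 2:1 1:1  a_50=50
n=51: 51·1 17·3 3·17 1·51  φ→[32+16+2+1]=51

46, 47, 48, 49, 50, 51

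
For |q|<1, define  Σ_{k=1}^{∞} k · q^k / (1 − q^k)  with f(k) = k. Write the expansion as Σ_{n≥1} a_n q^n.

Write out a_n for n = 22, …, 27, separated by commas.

d|22:{22,11,2,1}  Σf=22+11+2+1=36
n=23: 23·1 1·23  f→[23+1]=24
d|24:{1,2,3,4,6,8,12,24}  Σf=1+2+3+4+6+8+12+24=60
[q^25] f(1)=1,f(5)=5,f(25)=25 ⇒ 31
d|26:{26,13,2,1}  Σf=26+13+2+1=42
n=27: 1·27 3·9 9·3 27·1  f→[1+3+9+27]=40

36, 24, 60, 31, 42, 40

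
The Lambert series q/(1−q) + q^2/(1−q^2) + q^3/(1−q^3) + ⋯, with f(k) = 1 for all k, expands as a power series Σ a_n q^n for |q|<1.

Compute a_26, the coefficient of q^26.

a_26 = 4

d|26:{26,13,2,1}  Σf=1+1+1+1=4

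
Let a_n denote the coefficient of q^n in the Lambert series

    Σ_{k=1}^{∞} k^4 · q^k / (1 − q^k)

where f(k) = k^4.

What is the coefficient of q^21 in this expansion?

q^21  k|21↦f(k): 1:1 3:81 7:2401 21:194481  a_21=196964

a_21 = 196964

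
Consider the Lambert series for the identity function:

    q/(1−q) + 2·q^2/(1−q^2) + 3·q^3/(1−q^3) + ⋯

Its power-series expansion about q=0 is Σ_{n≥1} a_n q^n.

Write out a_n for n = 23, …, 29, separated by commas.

q^23  k|23↦f(k): 1:1 23:23  a_23=24
[q^24] f(24)=24,f(12)=12,f(8)=8,f(6)=6,f(4)=4,f(3)=3,f(2)=2,f(1)=1 ⇒ 60
[q^25] f(25)=25,f(5)=5,f(1)=1 ⇒ 31
d|26:{26,13,2,1}  Σf=26+13+2+1=42
n=27: 1·27 3·9 9·3 27·1  f→[1+3+9+27]=40
[q^28] f(1)=1,f(2)=2,f(4)=4,f(7)=7,f(14)=14,f(28)=28 ⇒ 56
n=29: 1·29 29·1  f→[1+29]=30

24, 60, 31, 42, 40, 56, 30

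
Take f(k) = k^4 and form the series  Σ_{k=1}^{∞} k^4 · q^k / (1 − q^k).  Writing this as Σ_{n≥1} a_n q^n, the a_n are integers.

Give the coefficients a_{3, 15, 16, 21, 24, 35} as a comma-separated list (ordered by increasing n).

d|3:{1,3}  Σf=1+81=82
[q^15] f(15)=50625,f(5)=625,f(3)=81,f(1)=1 ⇒ 51332
d|16:{16,8,4,2,1}  Σf=65536+4096+256+16+1=69905
d|21:{21,7,3,1}  Σf=194481+2401+81+1=196964
d|24:{24,12,8,6,4,3,2,1}  Σf=331776+20736+4096+1296+256+81+16+1=358258
d|35:{1,5,7,35}  Σf=1+625+2401+1500625=1503652

82, 51332, 69905, 196964, 358258, 1503652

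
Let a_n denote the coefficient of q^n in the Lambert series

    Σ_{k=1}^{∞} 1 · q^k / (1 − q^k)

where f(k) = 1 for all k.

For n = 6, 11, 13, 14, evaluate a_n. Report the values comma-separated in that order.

q^6  k|6↦f(k): 6:1 3:1 2:1 1:1  a_6=4
n=11: 1·11 11·1  f→[1+1]=2
n=13: 13·1 1·13  f→[1+1]=2
q^14  k|14↦f(k): 14:1 7:1 2:1 1:1  a_14=4

4, 2, 2, 4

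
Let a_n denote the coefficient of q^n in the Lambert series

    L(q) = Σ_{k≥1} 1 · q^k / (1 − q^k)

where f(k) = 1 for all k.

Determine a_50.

[q^50] f(50)=1,f(25)=1,f(10)=1,f(5)=1,f(2)=1,f(1)=1 ⇒ 6

a_50 = 6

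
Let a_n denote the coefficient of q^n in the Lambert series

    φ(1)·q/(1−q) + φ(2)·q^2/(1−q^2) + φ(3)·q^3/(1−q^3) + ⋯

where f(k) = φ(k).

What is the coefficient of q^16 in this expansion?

[q^16] φ(1)=1,φ(2)=1,φ(4)=2,φ(8)=4,φ(16)=8 ⇒ 16

a_16 = 16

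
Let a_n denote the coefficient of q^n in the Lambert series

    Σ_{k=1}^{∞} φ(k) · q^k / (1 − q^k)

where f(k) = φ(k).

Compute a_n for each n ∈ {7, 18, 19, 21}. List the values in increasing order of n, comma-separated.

q^7  k|7↦φ(k): 1:1 7:6  a_7=7
q^18  k|18↦φ(k): 1:1 2:1 3:2 6:2 9:6 18:6  a_18=18
q^19  k|19↦φ(k): 1:1 19:18  a_19=19
d|21:{21,7,3,1}  Σφ=12+6+2+1=21

7, 18, 19, 21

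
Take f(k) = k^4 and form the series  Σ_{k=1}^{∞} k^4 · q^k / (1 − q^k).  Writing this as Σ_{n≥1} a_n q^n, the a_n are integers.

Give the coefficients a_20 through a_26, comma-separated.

170898, 196964, 248914, 279842, 358258, 391251, 485554

[q^20] f(20)=160000,f(10)=10000,f(5)=625,f(4)=256,f(2)=16,f(1)=1 ⇒ 170898
n=21: 1·21 3·7 7·3 21·1  f→[1+81+2401+194481]=196964
d|22:{1,2,11,22}  Σf=1+16+14641+234256=248914
q^23  k|23↦f(k): 23:279841 1:1  a_23=279842
q^24  k|24↦f(k): 1:1 2:16 3:81 4:256 6:1296 8:4096 12:20736 24:331776  a_24=358258
d|25:{1,5,25}  Σf=1+625+390625=391251
q^26  k|26↦f(k): 26:456976 13:28561 2:16 1:1  a_26=485554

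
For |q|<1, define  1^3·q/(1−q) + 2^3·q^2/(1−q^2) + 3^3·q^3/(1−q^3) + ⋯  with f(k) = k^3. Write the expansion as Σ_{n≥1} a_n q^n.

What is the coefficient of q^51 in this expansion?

a_51 = 137592

q^51  k|51↦f(k): 1:1 3:27 17:4913 51:132651  a_51=137592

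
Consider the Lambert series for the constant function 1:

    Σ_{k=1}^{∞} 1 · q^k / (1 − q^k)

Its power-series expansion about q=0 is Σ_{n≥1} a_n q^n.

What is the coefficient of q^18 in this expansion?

d|18:{18,9,6,3,2,1}  Σf=1+1+1+1+1+1=6

a_18 = 6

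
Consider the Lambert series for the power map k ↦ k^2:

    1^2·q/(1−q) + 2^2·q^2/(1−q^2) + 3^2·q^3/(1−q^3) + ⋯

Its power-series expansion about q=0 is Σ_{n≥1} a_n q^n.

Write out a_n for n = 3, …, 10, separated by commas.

[q^3] f(1)=1,f(3)=9 ⇒ 10
[q^4] f(4)=16,f(2)=4,f(1)=1 ⇒ 21
n=5: 5·1 1·5  f→[25+1]=26
n=6: 6·1 3·2 2·3 1·6  f→[36+9+4+1]=50
q^7  k|7↦f(k): 7:49 1:1  a_7=50
[q^8] f(8)=64,f(4)=16,f(2)=4,f(1)=1 ⇒ 85
n=9: 9·1 3·3 1·9  f→[81+9+1]=91
q^10  k|10↦f(k): 10:100 5:25 2:4 1:1  a_10=130

10, 21, 26, 50, 50, 85, 91, 130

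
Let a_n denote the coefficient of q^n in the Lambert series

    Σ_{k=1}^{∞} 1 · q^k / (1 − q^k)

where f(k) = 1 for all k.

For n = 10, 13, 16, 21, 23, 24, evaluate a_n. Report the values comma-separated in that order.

d|10:{1,2,5,10}  Σf=1+1+1+1=4
[q^13] f(1)=1,f(13)=1 ⇒ 2
n=16: 16·1 8·2 4·4 2·8 1·16  f→[1+1+1+1+1]=5
q^21  k|21↦f(k): 21:1 7:1 3:1 1:1  a_21=4
q^23  k|23↦f(k): 23:1 1:1  a_23=2
q^24  k|24↦f(k): 1:1 2:1 3:1 4:1 6:1 8:1 12:1 24:1  a_24=8

4, 2, 5, 4, 2, 8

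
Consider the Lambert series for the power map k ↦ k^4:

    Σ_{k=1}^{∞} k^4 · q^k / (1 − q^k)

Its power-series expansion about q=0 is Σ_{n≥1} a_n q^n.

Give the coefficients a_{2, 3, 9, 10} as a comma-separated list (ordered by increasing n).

17, 82, 6643, 10642

[q^2] f(1)=1,f(2)=16 ⇒ 17
q^3  k|3↦f(k): 3:81 1:1  a_3=82
d|9:{1,3,9}  Σf=1+81+6561=6643
d|10:{1,2,5,10}  Σf=1+16+625+10000=10642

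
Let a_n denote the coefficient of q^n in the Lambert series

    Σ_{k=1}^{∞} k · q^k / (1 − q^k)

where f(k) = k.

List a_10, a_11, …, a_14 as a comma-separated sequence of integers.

18, 12, 28, 14, 24

d|10:{10,5,2,1}  Σf=10+5+2+1=18
n=11: 1·11 11·1  f→[1+11]=12
q^12  k|12↦f(k): 12:12 6:6 4:4 3:3 2:2 1:1  a_12=28
n=13: 1·13 13·1  f→[1+13]=14
n=14: 1·14 2·7 7·2 14·1  f→[1+2+7+14]=24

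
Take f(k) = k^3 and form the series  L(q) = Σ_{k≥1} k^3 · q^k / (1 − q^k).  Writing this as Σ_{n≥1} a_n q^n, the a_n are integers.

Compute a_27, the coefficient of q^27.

a_27 = 20440

q^27  k|27↦f(k): 27:19683 9:729 3:27 1:1  a_27=20440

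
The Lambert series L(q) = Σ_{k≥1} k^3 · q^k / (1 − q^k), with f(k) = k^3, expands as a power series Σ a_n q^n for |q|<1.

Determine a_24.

a_24 = 16380

n=24: 1·24 2·12 3·8 4·6 6·4 8·3 12·2 24·1  f→[1+8+27+64+216+512+1728+13824]=16380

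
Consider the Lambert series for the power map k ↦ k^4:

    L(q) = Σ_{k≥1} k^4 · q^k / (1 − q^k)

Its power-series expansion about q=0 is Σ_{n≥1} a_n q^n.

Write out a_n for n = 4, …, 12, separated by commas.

q^4  k|4↦f(k): 4:256 2:16 1:1  a_4=273
d|5:{1,5}  Σf=1+625=626
n=6: 1·6 2·3 3·2 6·1  f→[1+16+81+1296]=1394
n=7: 7·1 1·7  f→[2401+1]=2402
d|8:{8,4,2,1}  Σf=4096+256+16+1=4369
q^9  k|9↦f(k): 9:6561 3:81 1:1  a_9=6643
q^10  k|10↦f(k): 10:10000 5:625 2:16 1:1  a_10=10642
n=11: 1·11 11·1  f→[1+14641]=14642
q^12  k|12↦f(k): 1:1 2:16 3:81 4:256 6:1296 12:20736  a_12=22386

273, 626, 1394, 2402, 4369, 6643, 10642, 14642, 22386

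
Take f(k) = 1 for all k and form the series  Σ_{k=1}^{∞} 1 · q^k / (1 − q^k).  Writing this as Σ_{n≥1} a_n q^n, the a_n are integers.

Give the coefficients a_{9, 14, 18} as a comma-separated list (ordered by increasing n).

3, 4, 6

d|9:{1,3,9}  Σf=1+1+1=3
n=14: 14·1 7·2 2·7 1·14  f→[1+1+1+1]=4
d|18:{18,9,6,3,2,1}  Σf=1+1+1+1+1+1=6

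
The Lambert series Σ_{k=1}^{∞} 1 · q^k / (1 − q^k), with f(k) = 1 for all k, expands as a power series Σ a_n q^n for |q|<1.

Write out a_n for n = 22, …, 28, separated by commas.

d|22:{22,11,2,1}  Σf=1+1+1+1=4
n=23: 1·23 23·1  f→[1+1]=2
q^24  k|24↦f(k): 24:1 12:1 8:1 6:1 4:1 3:1 2:1 1:1  a_24=8
q^25  k|25↦f(k): 1:1 5:1 25:1  a_25=3
d|26:{26,13,2,1}  Σf=1+1+1+1=4
d|27:{27,9,3,1}  Σf=1+1+1+1=4
q^28  k|28↦f(k): 28:1 14:1 7:1 4:1 2:1 1:1  a_28=6

4, 2, 8, 3, 4, 4, 6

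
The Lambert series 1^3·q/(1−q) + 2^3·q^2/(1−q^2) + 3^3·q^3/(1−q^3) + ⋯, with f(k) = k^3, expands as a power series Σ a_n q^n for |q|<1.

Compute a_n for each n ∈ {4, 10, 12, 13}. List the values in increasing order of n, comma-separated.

[q^4] f(1)=1,f(2)=8,f(4)=64 ⇒ 73
q^10  k|10↦f(k): 10:1000 5:125 2:8 1:1  a_10=1134
d|12:{12,6,4,3,2,1}  Σf=1728+216+64+27+8+1=2044
[q^13] f(1)=1,f(13)=2197 ⇒ 2198

73, 1134, 2044, 2198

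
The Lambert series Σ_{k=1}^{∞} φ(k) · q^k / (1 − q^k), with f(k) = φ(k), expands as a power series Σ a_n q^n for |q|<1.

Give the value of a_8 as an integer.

q^8  k|8↦φ(k): 1:1 2:1 4:2 8:4  a_8=8

a_8 = 8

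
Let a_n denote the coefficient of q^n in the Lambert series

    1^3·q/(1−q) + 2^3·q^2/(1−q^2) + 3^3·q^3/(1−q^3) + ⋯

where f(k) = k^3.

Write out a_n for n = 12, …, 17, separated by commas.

2044, 2198, 3096, 3528, 4681, 4914

q^12  k|12↦f(k): 1:1 2:8 3:27 4:64 6:216 12:1728  a_12=2044
[q^13] f(13)=2197,f(1)=1 ⇒ 2198
d|14:{1,2,7,14}  Σf=1+8+343+2744=3096
d|15:{1,3,5,15}  Σf=1+27+125+3375=3528
q^16  k|16↦f(k): 16:4096 8:512 4:64 2:8 1:1  a_16=4681
[q^17] f(17)=4913,f(1)=1 ⇒ 4914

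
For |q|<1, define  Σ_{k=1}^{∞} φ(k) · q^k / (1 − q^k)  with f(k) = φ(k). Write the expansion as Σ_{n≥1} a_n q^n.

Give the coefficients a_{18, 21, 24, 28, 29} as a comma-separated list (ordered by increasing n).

q^18  k|18↦φ(k): 18:6 9:6 6:2 3:2 2:1 1:1  a_18=18
d|21:{21,7,3,1}  Σφ=12+6+2+1=21
n=24: 24·1 12·2 8·3 6·4 4·6 3·8 2·12 1·24  φ→[8+4+4+2+2+2+1+1]=24
n=28: 1·28 2·14 4·7 7·4 14·2 28·1  φ→[1+1+2+6+6+12]=28
n=29: 1·29 29·1  φ→[1+28]=29

18, 21, 24, 28, 29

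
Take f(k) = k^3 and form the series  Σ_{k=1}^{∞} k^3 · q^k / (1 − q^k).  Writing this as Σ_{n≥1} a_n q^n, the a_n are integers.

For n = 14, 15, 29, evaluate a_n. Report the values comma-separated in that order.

3096, 3528, 24390

q^14  k|14↦f(k): 14:2744 7:343 2:8 1:1  a_14=3096
[q^15] f(15)=3375,f(5)=125,f(3)=27,f(1)=1 ⇒ 3528
d|29:{1,29}  Σf=1+24389=24390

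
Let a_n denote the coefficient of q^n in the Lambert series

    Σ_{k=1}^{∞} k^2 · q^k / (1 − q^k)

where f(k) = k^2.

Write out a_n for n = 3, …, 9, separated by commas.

10, 21, 26, 50, 50, 85, 91

[q^3] f(3)=9,f(1)=1 ⇒ 10
q^4  k|4↦f(k): 1:1 2:4 4:16  a_4=21
q^5  k|5↦f(k): 1:1 5:25  a_5=26
d|6:{6,3,2,1}  Σf=36+9+4+1=50
n=7: 7·1 1·7  f→[49+1]=50
n=8: 8·1 4·2 2·4 1·8  f→[64+16+4+1]=85
[q^9] f(1)=1,f(3)=9,f(9)=81 ⇒ 91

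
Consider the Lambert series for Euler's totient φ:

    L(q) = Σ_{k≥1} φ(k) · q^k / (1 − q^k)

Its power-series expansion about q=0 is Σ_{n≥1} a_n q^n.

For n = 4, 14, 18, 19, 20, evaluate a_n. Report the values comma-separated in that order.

d|4:{4,2,1}  Σφ=2+1+1=4
n=14: 14·1 7·2 2·7 1·14  φ→[6+6+1+1]=14
[q^18] φ(18)=6,φ(9)=6,φ(6)=2,φ(3)=2,φ(2)=1,φ(1)=1 ⇒ 18
d|19:{1,19}  Σφ=1+18=19
q^20  k|20↦φ(k): 1:1 2:1 4:2 5:4 10:4 20:8  a_20=20

4, 14, 18, 19, 20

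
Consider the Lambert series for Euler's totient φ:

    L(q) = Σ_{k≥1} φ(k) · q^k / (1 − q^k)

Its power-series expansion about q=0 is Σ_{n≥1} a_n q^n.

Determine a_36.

n=36: 1·36 2·18 3·12 4·9 6·6 9·4 12·3 18·2 36·1  φ→[1+1+2+2+2+6+4+6+12]=36

a_36 = 36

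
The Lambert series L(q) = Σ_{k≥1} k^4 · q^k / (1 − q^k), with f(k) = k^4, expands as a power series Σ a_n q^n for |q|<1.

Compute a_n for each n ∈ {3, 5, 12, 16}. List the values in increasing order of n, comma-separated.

d|3:{1,3}  Σf=1+81=82
q^5  k|5↦f(k): 1:1 5:625  a_5=626
[q^12] f(1)=1,f(2)=16,f(3)=81,f(4)=256,f(6)=1296,f(12)=20736 ⇒ 22386
[q^16] f(1)=1,f(2)=16,f(4)=256,f(8)=4096,f(16)=65536 ⇒ 69905

82, 626, 22386, 69905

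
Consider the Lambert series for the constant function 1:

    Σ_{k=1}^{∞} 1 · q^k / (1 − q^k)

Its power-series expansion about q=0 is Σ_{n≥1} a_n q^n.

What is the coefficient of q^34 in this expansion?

n=34: 1·34 2·17 17·2 34·1  f→[1+1+1+1]=4

a_34 = 4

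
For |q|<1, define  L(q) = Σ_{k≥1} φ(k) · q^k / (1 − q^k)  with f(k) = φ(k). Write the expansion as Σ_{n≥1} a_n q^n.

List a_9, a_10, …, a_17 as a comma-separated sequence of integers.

q^9  k|9↦φ(k): 1:1 3:2 9:6  a_9=9
q^10  k|10↦φ(k): 1:1 2:1 5:4 10:4  a_10=10
n=11: 1·11 11·1  φ→[1+10]=11
[q^12] φ(1)=1,φ(2)=1,φ(3)=2,φ(4)=2,φ(6)=2,φ(12)=4 ⇒ 12
q^13  k|13↦φ(k): 13:12 1:1  a_13=13
q^14  k|14↦φ(k): 1:1 2:1 7:6 14:6  a_14=14
[q^15] φ(1)=1,φ(3)=2,φ(5)=4,φ(15)=8 ⇒ 15
d|16:{16,8,4,2,1}  Σφ=8+4+2+1+1=16
d|17:{17,1}  Σφ=16+1=17

9, 10, 11, 12, 13, 14, 15, 16, 17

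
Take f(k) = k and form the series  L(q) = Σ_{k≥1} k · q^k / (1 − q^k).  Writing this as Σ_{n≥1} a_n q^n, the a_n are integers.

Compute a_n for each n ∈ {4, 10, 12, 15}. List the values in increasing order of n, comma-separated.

q^4  k|4↦f(k): 1:1 2:2 4:4  a_4=7
q^10  k|10↦f(k): 10:10 5:5 2:2 1:1  a_10=18
q^12  k|12↦f(k): 1:1 2:2 3:3 4:4 6:6 12:12  a_12=28
n=15: 15·1 5·3 3·5 1·15  f→[15+5+3+1]=24

7, 18, 28, 24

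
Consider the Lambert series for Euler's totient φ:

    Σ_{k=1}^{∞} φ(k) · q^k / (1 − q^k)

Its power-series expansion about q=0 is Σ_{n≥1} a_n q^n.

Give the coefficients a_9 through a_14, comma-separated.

d|9:{9,3,1}  Σφ=6+2+1=9
d|10:{10,5,2,1}  Σφ=4+4+1+1=10
[q^11] φ(11)=10,φ(1)=1 ⇒ 11
[q^12] φ(1)=1,φ(2)=1,φ(3)=2,φ(4)=2,φ(6)=2,φ(12)=4 ⇒ 12
n=13: 13·1 1·13  φ→[12+1]=13
n=14: 1·14 2·7 7·2 14·1  φ→[1+1+6+6]=14

9, 10, 11, 12, 13, 14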